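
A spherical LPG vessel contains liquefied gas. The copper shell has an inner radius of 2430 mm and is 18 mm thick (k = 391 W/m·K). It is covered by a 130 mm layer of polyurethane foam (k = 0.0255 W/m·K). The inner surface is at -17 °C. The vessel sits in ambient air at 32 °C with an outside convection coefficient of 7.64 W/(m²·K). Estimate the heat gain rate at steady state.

Q ≈ 744 W

Radial (spherical) resistances in series:
R_copper shell = (1/2.43 − 1/2.448)/(4π×391) = 6.158×10^-7 K/W
R_polyurethane foam = (1/2.448 − 1/2.578)/(4π×0.0255) = 0.06428 K/W
R_outer film = 1/(h·4πr_o²) = 1/(7.64×4π×2.578²) = 0.001567 K/W
R_total = 0.06585 K/W
Q = ΔT/R_total = 49/0.06585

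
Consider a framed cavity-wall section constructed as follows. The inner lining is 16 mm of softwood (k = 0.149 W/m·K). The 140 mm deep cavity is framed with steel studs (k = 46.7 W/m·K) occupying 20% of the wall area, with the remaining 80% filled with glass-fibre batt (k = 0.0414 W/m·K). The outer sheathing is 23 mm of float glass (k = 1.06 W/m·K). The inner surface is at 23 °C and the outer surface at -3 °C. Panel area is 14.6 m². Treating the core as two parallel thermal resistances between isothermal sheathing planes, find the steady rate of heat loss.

Q ≈ 2640 W

Sheathing layers in series; stud and cavity paths in parallel between them.
R_inner = 0.016/(0.149×14.6) = 0.007355 K/W
R_stud  = 0.14/(46.7×0.2×14.6) = 0.001027 K/W
R_cav   = 0.14/(0.0414×0.8×14.6) = 0.2895 K/W
1/R_core = 1/R_stud + 1/R_cav → R_core = 0.001023 K/W
R_outer = 0.023/(1.06×14.6) = 0.001486 K/W
R_total = 0.009864 K/W
Q = ΔT/R_total = 26/0.009864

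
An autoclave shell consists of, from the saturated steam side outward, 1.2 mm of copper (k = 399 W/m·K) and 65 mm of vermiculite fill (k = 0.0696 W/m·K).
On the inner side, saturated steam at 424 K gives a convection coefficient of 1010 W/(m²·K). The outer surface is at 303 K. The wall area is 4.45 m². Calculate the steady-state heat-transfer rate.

Q ≈ 576 W

Using the resistance-network approach (series):
R_inner film = 1/(h_i·A) = 1/(1010×4.45) = 2.225×10^-4 K/W
R_copper = L/(kA) = 0.0012/(399×4.45) = 6.758×10^-7 K/W
R_vermiculite fill = L/(kA) = 0.065/(0.0696×4.45) = 0.2099 K/W
R_total = 0.2101 K/W
Q = ΔT / R_total = 121 / 0.2101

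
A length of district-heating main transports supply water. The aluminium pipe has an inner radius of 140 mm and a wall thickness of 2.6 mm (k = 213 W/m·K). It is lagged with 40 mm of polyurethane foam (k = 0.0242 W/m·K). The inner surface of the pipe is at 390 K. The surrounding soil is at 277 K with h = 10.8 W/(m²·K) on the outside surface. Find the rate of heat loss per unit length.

Radial resistances (cylindrical: R_cond = ln(r_o/r_i)/(2πkL), R_conv = 1/(h·2πrL)):
R_aluminium pipe wall = ln(142.6/140)/(2π×213×1) = 1.375×10^-5 K/W
R_polyurethane foam = ln(182.6/142.6)/(2π×0.0242×1) = 1.626 K/W
R_outer film = 1/(h_o·2πr_oL) = 1/(10.8×2π×0.1826×1) = 0.0807 K/W
R_total = 1.707 K/W
Q = ΔT/R_total = 113/1.707

q′ ≈ 66.2 W/m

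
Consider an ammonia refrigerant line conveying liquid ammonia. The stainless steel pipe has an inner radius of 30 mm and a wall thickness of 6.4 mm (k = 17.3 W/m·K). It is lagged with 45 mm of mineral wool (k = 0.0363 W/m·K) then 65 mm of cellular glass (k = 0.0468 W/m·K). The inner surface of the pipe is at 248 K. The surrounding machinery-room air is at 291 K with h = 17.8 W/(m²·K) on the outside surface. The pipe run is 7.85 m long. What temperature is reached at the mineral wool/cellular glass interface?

For a radial system each layer contributes R = ln(r_out/r_in)/(2πkL); films add R = 1/(hA).
R_stainless steel pipe wall = ln(36.4/30)/(2π×17.3×7.85) = 2.266×10^-4 K/W
R_mineral wool = ln(81.4/36.4)/(2π×0.0363×7.85) = 0.4495 K/W
R_cellular glass = ln(146.4/81.4)/(2π×0.0468×7.85) = 0.2543 K/W
R_outer film = 1/(h_o·2πr_oL) = 1/(17.8×2π×0.1464×7.85) = 0.00778 K/W
R_total = 0.7118 K/W
Q = ΔT/R_total = 43/0.7118
Q = 60.4 W
T_interface = T_inner + Q·ΣR(inner→interface) = 248 + 60.4×0.4497

T ≈ 275 K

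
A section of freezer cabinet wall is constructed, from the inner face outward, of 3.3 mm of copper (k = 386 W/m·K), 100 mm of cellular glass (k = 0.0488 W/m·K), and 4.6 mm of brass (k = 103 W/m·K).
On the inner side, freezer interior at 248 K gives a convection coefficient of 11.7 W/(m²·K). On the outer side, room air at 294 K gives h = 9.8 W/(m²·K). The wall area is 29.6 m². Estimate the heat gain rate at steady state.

Thermal resistances in series:
R_inner film = 1/(h_i·A) = 1/(11.7×29.6) = 0.002888 K/W
R_copper = L/(kA) = 0.0033/(386×29.6) = 2.888×10^-7 K/W
R_cellular glass = L/(kA) = 0.1/(0.0488×29.6) = 0.06923 K/W
R_brass = L/(kA) = 0.0046/(103×29.6) = 1.509×10^-6 K/W
R_outer film = 1/(h_o·A) = 1/(9.8×29.6) = 0.003447 K/W
R_total = 0.07557 K/W
Q = ΔT / R_total = 46 / 0.07557

Q ≈ 609 W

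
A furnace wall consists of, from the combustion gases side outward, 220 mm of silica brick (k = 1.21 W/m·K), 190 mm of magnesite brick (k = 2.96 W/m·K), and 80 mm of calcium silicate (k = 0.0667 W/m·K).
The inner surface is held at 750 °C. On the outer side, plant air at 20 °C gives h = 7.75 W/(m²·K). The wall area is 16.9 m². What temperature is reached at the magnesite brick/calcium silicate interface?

Model the wall as resistances in series:
R_silica brick = L/(kA) = 0.22/(1.21×16.9) = 0.01076 K/W
R_magnesite brick = L/(kA) = 0.19/(2.96×16.9) = 0.003798 K/W
R_calcium silicate = L/(kA) = 0.08/(0.0667×16.9) = 0.07097 K/W
R_outer film = 1/(h_o·A) = 1/(7.75×16.9) = 0.007635 K/W
R_total = 0.09316 K/W;  Q = ΔT/R_total = 730/0.09316 = 7836 W
T_interface = T_inner − Q·ΣR(inner→interface) = 750 − 7840×0.01456

T ≈ 636 °C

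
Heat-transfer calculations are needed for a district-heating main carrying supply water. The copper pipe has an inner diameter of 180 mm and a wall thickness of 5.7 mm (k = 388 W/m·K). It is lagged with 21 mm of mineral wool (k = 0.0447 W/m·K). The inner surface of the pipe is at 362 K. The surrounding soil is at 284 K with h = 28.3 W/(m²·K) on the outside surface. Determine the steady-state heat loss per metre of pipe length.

Per-layer cylindrical resistances, series-summed:
R_copper pipe wall = ln(95.7/90)/(2π×388×1) = 2.519×10^-5 K/W
R_mineral wool = ln(116.7/95.7)/(2π×0.0447×1) = 0.7064 K/W
R_outer film = 1/(h_o·2πr_oL) = 1/(28.3×2π×0.1167×1) = 0.04819 K/W
R_total = 0.7546 K/W
Q = ΔT/R_total = 78/0.7546

q′ ≈ 103 W/m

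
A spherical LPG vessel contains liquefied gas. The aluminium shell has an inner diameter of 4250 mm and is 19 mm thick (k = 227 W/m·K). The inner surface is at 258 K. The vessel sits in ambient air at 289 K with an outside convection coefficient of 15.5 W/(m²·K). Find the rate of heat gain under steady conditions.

Q ≈ 27700 W

Spherical conduction: R = (1/r_in − 1/r_out)/(4πk) per layer; series-sum.
R_aluminium shell = (1/2.125 − 1/2.144)/(4π×227) = 1.462×10^-6 K/W
R_outer film = 1/(h·4πr_o²) = 1/(15.5×4π×2.144²) = 0.001117 K/W
R_total = 0.001118 K/W
Q = ΔT/R_total = 31/0.001118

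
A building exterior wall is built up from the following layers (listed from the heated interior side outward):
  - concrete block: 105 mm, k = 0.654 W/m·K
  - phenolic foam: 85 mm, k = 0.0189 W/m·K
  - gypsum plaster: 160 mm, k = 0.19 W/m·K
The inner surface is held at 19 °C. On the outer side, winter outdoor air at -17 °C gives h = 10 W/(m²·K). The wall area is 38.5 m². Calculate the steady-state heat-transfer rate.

Model the wall as resistances in series:
R_concrete block = L/(kA) = 0.105/(0.654×38.5) = 0.00417 K/W
R_phenolic foam = L/(kA) = 0.085/(0.0189×38.5) = 0.1168 K/W
R_gypsum plaster = L/(kA) = 0.16/(0.19×38.5) = 0.02187 K/W
R_outer film = 1/(h_o·A) = 1/(10×38.5) = 0.002597 K/W
R_total = 0.1455 K/W
Q = ΔT / R_total = 36 / 0.1455

Q ≈ 247 W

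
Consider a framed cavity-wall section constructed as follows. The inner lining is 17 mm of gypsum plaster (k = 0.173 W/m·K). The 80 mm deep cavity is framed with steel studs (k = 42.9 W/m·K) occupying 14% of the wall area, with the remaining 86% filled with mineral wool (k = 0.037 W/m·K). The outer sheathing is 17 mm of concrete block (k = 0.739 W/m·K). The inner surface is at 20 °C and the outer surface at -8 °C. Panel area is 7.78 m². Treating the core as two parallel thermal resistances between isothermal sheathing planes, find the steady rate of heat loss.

Q ≈ 1620 W

Sheathing layers in series; stud and cavity paths in parallel between them.
R_inner = 0.017/(0.173×7.78) = 0.01263 K/W
R_stud  = 0.08/(42.9×0.14×7.78) = 0.001712 K/W
R_cav   = 0.08/(0.037×0.86×7.78) = 0.3232 K/W
1/R_core = 1/R_stud + 1/R_cav → R_core = 0.001703 K/W
R_outer = 0.017/(0.739×7.78) = 0.002957 K/W
R_total = 0.01729 K/W
Q = ΔT/R_total = 28/0.01729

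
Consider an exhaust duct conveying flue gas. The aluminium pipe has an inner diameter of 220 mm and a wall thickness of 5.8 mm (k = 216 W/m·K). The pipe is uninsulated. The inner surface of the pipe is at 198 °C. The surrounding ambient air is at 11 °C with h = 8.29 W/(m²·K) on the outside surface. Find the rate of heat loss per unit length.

q′ ≈ 1130 W/m

For a radial system each layer contributes R = ln(r_out/r_in)/(2πkL); films add R = 1/(hA).
R_aluminium pipe wall = ln(115.8/110)/(2π×216×1) = 3.786×10^-5 K/W
R_outer film = 1/(h_o·2πr_oL) = 1/(8.29×2π×0.1158×1) = 0.1658 K/W
R_total = 0.1658 K/W
Q = ΔT/R_total = 187/0.1658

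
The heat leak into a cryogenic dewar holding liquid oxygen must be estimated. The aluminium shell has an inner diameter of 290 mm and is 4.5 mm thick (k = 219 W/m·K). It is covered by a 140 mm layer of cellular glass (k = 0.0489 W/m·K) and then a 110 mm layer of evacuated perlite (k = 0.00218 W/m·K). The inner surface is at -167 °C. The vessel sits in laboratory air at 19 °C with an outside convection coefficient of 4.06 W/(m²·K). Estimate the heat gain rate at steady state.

Q ≈ 4.64 W

For a spherical shell R = (1/r₁ − 1/r₂)/(4πk); film R = 1/(h·4πr²). In series:
R_aluminium shell = (1/0.145 − 1/0.1495)/(4π×219) = 7.543×10^-5 K/W
R_cellular glass = (1/0.1495 − 1/0.2895)/(4π×0.0489) = 5.264 K/W
R_evacuated perlite = (1/0.2895 − 1/0.3995)/(4π×0.00218) = 34.72 K/W
R_outer film = 1/(h·4πr_o²) = 1/(4.06×4π×0.3995²) = 0.1228 K/W
R_total = 40.11 K/W
Q = ΔT/R_total = 186/40.11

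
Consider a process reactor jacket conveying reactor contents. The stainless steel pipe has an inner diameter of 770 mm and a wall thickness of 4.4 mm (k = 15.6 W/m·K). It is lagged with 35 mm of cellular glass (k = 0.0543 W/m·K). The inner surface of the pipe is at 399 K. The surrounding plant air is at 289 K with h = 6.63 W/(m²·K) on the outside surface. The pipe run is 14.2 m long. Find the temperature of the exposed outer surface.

Cylindrical conduction, so R = ln(r₂/r₁)/(2πkL) per layer, in series:
R_stainless steel pipe wall = ln(389.4/385)/(2π×15.6×14.2) = 8.164×10^-6 K/W
R_cellular glass = ln(424.4/389.4)/(2π×0.0543×14.2) = 0.01777 K/W
R_outer film = 1/(h_o·2πr_oL) = 1/(6.63×2π×0.4244×14.2) = 0.003983 K/W
R_total = 0.02176 K/W
Q = ΔT/R_total = 110/0.02176
Q = 5060 W
T_interface = T_inner − Q·ΣR(inner→interface) = 399 − 5060×0.01777

T ≈ 309 K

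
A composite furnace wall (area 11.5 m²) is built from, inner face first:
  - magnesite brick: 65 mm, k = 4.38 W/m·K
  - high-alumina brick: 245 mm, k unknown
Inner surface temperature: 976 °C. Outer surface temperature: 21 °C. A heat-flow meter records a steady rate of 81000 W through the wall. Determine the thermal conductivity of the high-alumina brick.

Using the resistance-network approach (series):
R_magnesite brick = L/(kA) = 0.065/(4.38×11.5) = 0.00129 K/W
Sum of known resistances R_other = 0.00129 K/W
Total R = ΔT/Q = 955/81000 = 0.01179 K/W
R_high-alumina brick = R_total − R_other = 0.0105 K/W
k = L/(R·A) = 0.245/(0.0105×11.5)

k ≈ 2.03 W/(m·K)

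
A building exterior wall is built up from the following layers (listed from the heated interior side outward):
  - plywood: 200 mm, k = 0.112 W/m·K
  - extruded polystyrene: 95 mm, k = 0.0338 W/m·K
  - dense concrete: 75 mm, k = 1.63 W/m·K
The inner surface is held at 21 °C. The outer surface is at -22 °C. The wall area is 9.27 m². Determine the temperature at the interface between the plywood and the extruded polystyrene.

Thermal resistances in series:
R_plywood = L/(kA) = 0.2/(0.112×9.27) = 0.1926 K/W
R_extruded polystyrene = L/(kA) = 0.095/(0.0338×9.27) = 0.3032 K/W
R_dense concrete = L/(kA) = 0.075/(1.63×9.27) = 0.004964 K/W
R_total = 0.5008 K/W;  Q = ΔT/R_total = 43/0.5008 = 85.86 W
T_interface = T_inner − Q·ΣR(inner→interface) = 21 − 85.9×0.1926

T ≈ 4.46 °C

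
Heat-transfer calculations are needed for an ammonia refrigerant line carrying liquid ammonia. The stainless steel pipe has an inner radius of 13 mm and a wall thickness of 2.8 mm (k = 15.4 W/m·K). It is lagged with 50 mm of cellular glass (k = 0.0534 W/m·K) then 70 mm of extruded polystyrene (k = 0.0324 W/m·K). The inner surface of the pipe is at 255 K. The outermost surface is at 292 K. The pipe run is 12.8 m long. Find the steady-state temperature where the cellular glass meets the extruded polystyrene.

Treating each annulus and film as a series resistance:
R_stainless steel pipe wall = ln(15.8/13)/(2π×15.4×12.8) = 1.575×10^-4 K/W
R_cellular glass = ln(65.8/15.8)/(2π×0.0534×12.8) = 0.3322 K/W
R_extruded polystyrene = ln(135.8/65.8)/(2π×0.0324×12.8) = 0.2781 K/W
R_total = 0.6104 K/W
Q = ΔT/R_total = 37/0.6104
Q = 60.6 W
T_interface = T_inner + Q·ΣR(inner→interface) = 255 + 60.6×0.3323

T ≈ 275 K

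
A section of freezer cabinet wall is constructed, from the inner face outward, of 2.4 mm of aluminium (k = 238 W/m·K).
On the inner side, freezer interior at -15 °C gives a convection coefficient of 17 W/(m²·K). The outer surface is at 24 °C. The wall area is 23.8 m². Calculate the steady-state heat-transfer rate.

Using the resistance-network approach (series):
R_inner film = 1/(h_i·A) = 1/(17×23.8) = 0.002472 K/W
R_aluminium = L/(kA) = 0.0024/(238×23.8) = 4.237×10^-7 K/W
R_total = 0.002472 K/W
Q = ΔT / R_total = 39 / 0.002472

Q ≈ 15800 W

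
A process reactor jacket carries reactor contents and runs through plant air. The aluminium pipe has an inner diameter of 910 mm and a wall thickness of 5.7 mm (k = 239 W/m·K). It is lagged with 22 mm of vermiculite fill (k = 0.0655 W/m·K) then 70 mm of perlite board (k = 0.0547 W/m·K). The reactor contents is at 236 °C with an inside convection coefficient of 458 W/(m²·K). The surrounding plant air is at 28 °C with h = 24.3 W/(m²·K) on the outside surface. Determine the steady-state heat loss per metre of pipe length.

Radial resistances (cylindrical: R_cond = ln(r_o/r_i)/(2πkL), R_conv = 1/(h·2πrL)):
R_inner film = 1/(h_i·2πr₁L) = 1/(458×2π×0.455×1) = 7.637×10^-4 K/W
R_aluminium pipe wall = ln(460.7/455)/(2π×239×1) = 8.29×10^-6 K/W
R_vermiculite fill = ln(482.7/460.7)/(2π×0.0655×1) = 0.1133 K/W
R_perlite board = ln(552.7/482.7)/(2π×0.0547×1) = 0.394 K/W
R_outer film = 1/(h_o·2πr_oL) = 1/(24.3×2π×0.5527×1) = 0.01185 K/W
R_total = 0.52 K/W
Q = ΔT/R_total = 208/0.52

q′ ≈ 400 W/m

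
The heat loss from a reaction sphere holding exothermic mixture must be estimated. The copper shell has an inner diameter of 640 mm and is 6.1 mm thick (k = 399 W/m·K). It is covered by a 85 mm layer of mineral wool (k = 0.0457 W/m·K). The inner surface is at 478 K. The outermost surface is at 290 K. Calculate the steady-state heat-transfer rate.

Q ≈ 170 W

Radial (spherical) resistances in series:
R_copper shell = (1/0.32 − 1/0.3261)/(4π×399) = 1.166×10^-5 K/W
R_mineral wool = (1/0.3261 − 1/0.4111)/(4π×0.0457) = 1.104 K/W
R_total = 1.104 K/W
Q = ΔT/R_total = 188/1.104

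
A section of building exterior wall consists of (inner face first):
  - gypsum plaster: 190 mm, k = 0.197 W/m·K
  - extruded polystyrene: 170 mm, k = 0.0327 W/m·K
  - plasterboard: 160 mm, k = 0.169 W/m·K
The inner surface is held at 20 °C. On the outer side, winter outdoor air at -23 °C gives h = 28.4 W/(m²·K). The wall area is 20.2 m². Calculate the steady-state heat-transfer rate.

Treating each layer as a thermal resistance in series:
R_gypsum plaster = L/(kA) = 0.19/(0.197×20.2) = 0.04775 K/W
R_extruded polystyrene = L/(kA) = 0.17/(0.0327×20.2) = 0.2574 K/W
R_plasterboard = L/(kA) = 0.16/(0.169×20.2) = 0.04687 K/W
R_outer film = 1/(h_o·A) = 1/(28.4×20.2) = 0.001743 K/W
R_total = 0.3537 K/W
Q = ΔT / R_total = 43 / 0.3537

Q ≈ 122 W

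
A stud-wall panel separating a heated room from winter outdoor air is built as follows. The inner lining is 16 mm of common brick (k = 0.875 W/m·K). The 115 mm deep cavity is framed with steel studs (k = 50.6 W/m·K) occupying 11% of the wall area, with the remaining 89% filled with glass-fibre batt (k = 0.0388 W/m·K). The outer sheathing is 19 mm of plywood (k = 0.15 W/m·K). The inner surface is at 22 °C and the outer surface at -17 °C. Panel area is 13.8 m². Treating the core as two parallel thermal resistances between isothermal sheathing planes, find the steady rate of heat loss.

Q ≈ 3250 W

Sheathing layers in series; stud and cavity paths in parallel between them.
R_inner = 0.016/(0.875×13.8) = 0.001325 K/W
R_stud  = 0.115/(50.6×0.11×13.8) = 0.001497 K/W
R_cav   = 0.115/(0.0388×0.89×13.8) = 0.2413 K/W
1/R_core = 1/R_stud + 1/R_cav → R_core = 0.001488 K/W
R_outer = 0.019/(0.15×13.8) = 0.009179 K/W
R_total = 0.01199 K/W
Q = ΔT/R_total = 39/0.01199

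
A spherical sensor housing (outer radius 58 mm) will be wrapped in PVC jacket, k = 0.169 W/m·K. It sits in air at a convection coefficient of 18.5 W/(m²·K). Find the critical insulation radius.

r_cr ≈ 18.3 mm

For a sphere r_cr = 2k/h = 2×0.169/18.5
r_cr = 18.3 mm; since the bare radius (58 mm) is above r_cr, any added insulation will reduce heat loss.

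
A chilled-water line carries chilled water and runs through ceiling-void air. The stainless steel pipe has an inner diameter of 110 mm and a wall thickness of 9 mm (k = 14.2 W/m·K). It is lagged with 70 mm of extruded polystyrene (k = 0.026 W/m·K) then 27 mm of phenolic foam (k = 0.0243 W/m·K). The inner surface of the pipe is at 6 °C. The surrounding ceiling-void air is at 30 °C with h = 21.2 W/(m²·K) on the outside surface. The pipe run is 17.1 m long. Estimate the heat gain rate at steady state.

For a radial system each layer contributes R = ln(r_out/r_in)/(2πkL); films add R = 1/(hA).
R_stainless steel pipe wall = ln(64/55)/(2π×14.2×17.1) = 9.933×10^-5 K/W
R_extruded polystyrene = ln(134/64)/(2π×0.026×17.1) = 0.2645 K/W
R_phenolic foam = ln(161/134)/(2π×0.0243×17.1) = 0.07031 K/W
R_outer film = 1/(h_o·2πr_oL) = 1/(21.2×2π×0.161×17.1) = 0.002727 K/W
R_total = 0.3377 K/W
Q = ΔT/R_total = 24/0.3377

Q ≈ 71.1 W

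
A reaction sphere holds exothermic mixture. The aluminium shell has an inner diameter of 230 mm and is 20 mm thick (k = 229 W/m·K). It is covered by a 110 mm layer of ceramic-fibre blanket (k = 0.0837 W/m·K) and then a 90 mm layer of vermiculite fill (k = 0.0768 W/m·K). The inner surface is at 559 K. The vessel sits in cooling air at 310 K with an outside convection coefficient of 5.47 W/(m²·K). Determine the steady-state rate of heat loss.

Q ≈ 56.2 W

Spherical conduction: R = (1/r_in − 1/r_out)/(4πk) per layer; series-sum.
R_aluminium shell = (1/0.115 − 1/0.135)/(4π×229) = 4.477×10^-4 K/W
R_ceramic-fibre blanket = (1/0.135 − 1/0.245)/(4π×0.0837) = 3.162 K/W
R_vermiculite fill = (1/0.245 − 1/0.335)/(4π×0.0768) = 1.136 K/W
R_outer film = 1/(h·4πr_o²) = 1/(5.47×4π×0.335²) = 0.1296 K/W
R_total = 4.428 K/W
Q = ΔT/R_total = 249/4.428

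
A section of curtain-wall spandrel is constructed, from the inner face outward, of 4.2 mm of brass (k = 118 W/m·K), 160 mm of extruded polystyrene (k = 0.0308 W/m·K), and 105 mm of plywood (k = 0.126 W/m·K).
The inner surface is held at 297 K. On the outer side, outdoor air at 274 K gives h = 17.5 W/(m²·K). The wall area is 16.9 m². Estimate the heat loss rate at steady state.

Q ≈ 63.9 W

Thermal resistances in series:
R_brass = L/(kA) = 0.0042/(118×16.9) = 2.106×10^-6 K/W
R_extruded polystyrene = L/(kA) = 0.16/(0.0308×16.9) = 0.3074 K/W
R_plywood = L/(kA) = 0.105/(0.126×16.9) = 0.04931 K/W
R_outer film = 1/(h_o·A) = 1/(17.5×16.9) = 0.003381 K/W
R_total = 0.3601 K/W
Q = ΔT / R_total = 23 / 0.3601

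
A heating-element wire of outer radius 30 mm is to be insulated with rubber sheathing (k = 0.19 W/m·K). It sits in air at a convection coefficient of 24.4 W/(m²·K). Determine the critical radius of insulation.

For a cylinder r_cr = k/h = 0.19/24.4
r_cr = 7.79 mm; since the bare radius (30 mm) is above r_cr, any added insulation will reduce heat loss.

r_cr ≈ 7.79 mm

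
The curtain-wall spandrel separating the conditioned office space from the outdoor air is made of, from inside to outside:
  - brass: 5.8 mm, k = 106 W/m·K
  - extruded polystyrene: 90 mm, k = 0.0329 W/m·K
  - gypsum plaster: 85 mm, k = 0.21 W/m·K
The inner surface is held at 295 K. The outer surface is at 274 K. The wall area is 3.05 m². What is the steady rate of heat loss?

Using the resistance-network approach (series):
R_brass = L/(kA) = 0.0058/(106×3.05) = 1.794×10^-5 K/W
R_extruded polystyrene = L/(kA) = 0.09/(0.0329×3.05) = 0.8969 K/W
R_gypsum plaster = L/(kA) = 0.085/(0.21×3.05) = 0.1327 K/W
R_total = 1.03 K/W
Q = ΔT / R_total = 21 / 1.03

Q ≈ 20.4 W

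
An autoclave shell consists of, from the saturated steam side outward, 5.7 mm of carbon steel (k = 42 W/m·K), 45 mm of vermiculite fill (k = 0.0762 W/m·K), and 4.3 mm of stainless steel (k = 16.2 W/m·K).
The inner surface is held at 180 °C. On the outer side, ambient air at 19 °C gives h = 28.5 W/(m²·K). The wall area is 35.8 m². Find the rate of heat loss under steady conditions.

Model the wall as resistances in series:
R_carbon steel = L/(kA) = 0.0057/(42×35.8) = 3.791×10^-6 K/W
R_vermiculite fill = L/(kA) = 0.045/(0.0762×35.8) = 0.0165 K/W
R_stainless steel = L/(kA) = 0.0043/(16.2×35.8) = 7.414×10^-6 K/W
R_outer film = 1/(h_o·A) = 1/(28.5×35.8) = 9.801×10^-4 K/W
R_total = 0.01749 K/W
Q = ΔT / R_total = 161 / 0.01749

Q ≈ 9210 W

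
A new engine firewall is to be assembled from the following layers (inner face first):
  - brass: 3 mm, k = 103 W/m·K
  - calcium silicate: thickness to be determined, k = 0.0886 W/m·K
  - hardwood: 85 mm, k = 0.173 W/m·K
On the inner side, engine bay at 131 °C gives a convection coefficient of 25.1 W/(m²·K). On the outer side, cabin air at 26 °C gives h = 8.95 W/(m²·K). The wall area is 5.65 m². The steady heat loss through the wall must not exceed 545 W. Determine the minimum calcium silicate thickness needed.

L ≈ 39.5 mm

Treating each layer as a thermal resistance in series:
R_inner film = 1/(h_i·A) = 1/(25.1×5.65) = 0.007051 K/W
R_brass = L/(kA) = 0.003/(103×5.65) = 5.155×10^-6 K/W
R_hardwood = L/(kA) = 0.085/(0.173×5.65) = 0.08696 K/W
R_outer film = 1/(h_o·A) = 1/(8.95×5.65) = 0.01978 K/W
Sum of the known resistances R_other = 0.1138 K/W
Required total resistance R_tot = ΔT/Q_allow = 105/545 = 0.1927 K/W
R_calcium silicate = R_tot − R_other = 0.07887 K/W
L = R·k·A = 0.07887×0.0886×5.65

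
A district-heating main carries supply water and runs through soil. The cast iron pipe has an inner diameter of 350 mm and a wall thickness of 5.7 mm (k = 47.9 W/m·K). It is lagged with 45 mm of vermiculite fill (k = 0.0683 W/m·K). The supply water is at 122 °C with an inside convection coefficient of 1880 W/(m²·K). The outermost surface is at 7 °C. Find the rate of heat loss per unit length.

Radial resistances (cylindrical: R_cond = ln(r_o/r_i)/(2πkL), R_conv = 1/(h·2πrL)):
R_inner film = 1/(h_i·2πr₁L) = 1/(1880×2π×0.175×1) = 4.838×10^-4 K/W
R_cast iron pipe wall = ln(180.7/175)/(2π×47.9×1) = 1.065×10^-4 K/W
R_vermiculite fill = ln(225.7/180.7)/(2π×0.0683×1) = 0.5182 K/W
R_total = 0.5188 K/W
Q = ΔT/R_total = 115/0.5188

q′ ≈ 222 W/m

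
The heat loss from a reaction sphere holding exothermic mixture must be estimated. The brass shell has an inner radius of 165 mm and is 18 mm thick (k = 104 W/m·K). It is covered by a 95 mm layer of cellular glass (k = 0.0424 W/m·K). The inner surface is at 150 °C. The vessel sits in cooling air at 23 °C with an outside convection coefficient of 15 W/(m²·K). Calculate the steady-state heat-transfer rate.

For a spherical shell R = (1/r₁ − 1/r₂)/(4πk); film R = 1/(h·4πr²). In series:
R_brass shell = (1/0.165 − 1/0.183)/(4π×104) = 4.561×10^-4 K/W
R_cellular glass = (1/0.183 − 1/0.278)/(4π×0.0424) = 3.505 K/W
R_outer film = 1/(h·4πr_o²) = 1/(15×4π×0.278²) = 0.06865 K/W
R_total = 3.574 K/W
Q = ΔT/R_total = 127/3.574

Q ≈ 35.5 W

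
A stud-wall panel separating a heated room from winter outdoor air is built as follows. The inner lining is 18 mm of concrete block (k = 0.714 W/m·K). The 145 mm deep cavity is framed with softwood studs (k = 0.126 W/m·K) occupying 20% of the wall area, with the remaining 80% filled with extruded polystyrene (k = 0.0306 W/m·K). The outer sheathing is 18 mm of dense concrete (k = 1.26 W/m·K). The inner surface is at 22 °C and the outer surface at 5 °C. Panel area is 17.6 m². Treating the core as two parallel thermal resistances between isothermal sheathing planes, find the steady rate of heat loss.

Q ≈ 101 W

Sheathing layers in series; stud and cavity paths in parallel between them.
R_inner = 0.018/(0.714×17.6) = 0.001432 K/W
R_stud  = 0.145/(0.126×0.2×17.6) = 0.3269 K/W
R_cav   = 0.145/(0.0306×0.8×17.6) = 0.3365 K/W
1/R_core = 1/R_stud + 1/R_cav → R_core = 0.1658 K/W
R_outer = 0.018/(1.26×17.6) = 8.117×10^-4 K/W
R_total = 0.1681 K/W
Q = ΔT/R_total = 17/0.1681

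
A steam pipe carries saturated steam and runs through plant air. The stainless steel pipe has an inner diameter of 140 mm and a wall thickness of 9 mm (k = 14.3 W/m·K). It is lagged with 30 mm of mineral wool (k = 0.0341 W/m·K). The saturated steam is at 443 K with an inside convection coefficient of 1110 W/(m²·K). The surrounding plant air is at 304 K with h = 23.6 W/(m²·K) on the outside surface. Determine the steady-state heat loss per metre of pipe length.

q′ ≈ 88.7 W/m

Cylindrical conduction, so R = ln(r₂/r₁)/(2πkL) per layer, in series:
R_inner film = 1/(h_i·2πr₁L) = 1/(1110×2π×0.07×1) = 0.002048 K/W
R_stainless steel pipe wall = ln(79/70)/(2π×14.3×1) = 0.001346 K/W
R_mineral wool = ln(109/79)/(2π×0.0341×1) = 1.502 K/W
R_outer film = 1/(h_o·2πr_oL) = 1/(23.6×2π×0.109×1) = 0.06187 K/W
R_total = 1.568 K/W
Q = ΔT/R_total = 139/1.568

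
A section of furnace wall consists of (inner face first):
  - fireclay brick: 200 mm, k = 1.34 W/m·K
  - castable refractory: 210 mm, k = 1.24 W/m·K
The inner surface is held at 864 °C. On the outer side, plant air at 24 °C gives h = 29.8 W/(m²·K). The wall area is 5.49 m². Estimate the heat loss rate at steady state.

Using the resistance-network approach (series):
R_fireclay brick = L/(kA) = 0.2/(1.34×5.49) = 0.02719 K/W
R_castable refractory = L/(kA) = 0.21/(1.24×5.49) = 0.03085 K/W
R_outer film = 1/(h_o·A) = 1/(29.8×5.49) = 0.006112 K/W
R_total = 0.06415 K/W
Q = ΔT / R_total = 840 / 0.06415

Q ≈ 13100 W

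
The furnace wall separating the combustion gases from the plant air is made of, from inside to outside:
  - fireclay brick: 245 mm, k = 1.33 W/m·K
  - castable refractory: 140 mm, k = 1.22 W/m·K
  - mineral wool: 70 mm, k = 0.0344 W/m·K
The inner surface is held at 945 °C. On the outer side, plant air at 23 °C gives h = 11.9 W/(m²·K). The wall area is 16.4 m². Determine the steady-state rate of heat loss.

Thermal resistances in series:
R_fireclay brick = L/(kA) = 0.245/(1.33×16.4) = 0.01123 K/W
R_castable refractory = L/(kA) = 0.14/(1.22×16.4) = 0.006997 K/W
R_mineral wool = L/(kA) = 0.07/(0.0344×16.4) = 0.1241 K/W
R_outer film = 1/(h_o·A) = 1/(11.9×16.4) = 0.005124 K/W
R_total = 0.1474 K/W
Q = ΔT / R_total = 922 / 0.1474

Q ≈ 6250 W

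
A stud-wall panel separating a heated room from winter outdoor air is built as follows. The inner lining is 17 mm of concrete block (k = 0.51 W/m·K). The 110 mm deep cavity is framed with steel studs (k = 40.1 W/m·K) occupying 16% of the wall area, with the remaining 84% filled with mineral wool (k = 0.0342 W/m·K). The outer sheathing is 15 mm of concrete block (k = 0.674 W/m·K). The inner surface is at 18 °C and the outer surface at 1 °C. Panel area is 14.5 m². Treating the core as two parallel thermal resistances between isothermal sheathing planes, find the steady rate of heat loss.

Q ≈ 3390 W

Sheathing layers in series; stud and cavity paths in parallel between them.
R_inner = 0.017/(0.51×14.5) = 0.002299 K/W
R_stud  = 0.11/(40.1×0.16×14.5) = 0.001182 K/W
R_cav   = 0.11/(0.0342×0.84×14.5) = 0.2641 K/W
1/R_core = 1/R_stud + 1/R_cav → R_core = 0.001177 K/W
R_outer = 0.015/(0.674×14.5) = 0.001535 K/W
R_total = 0.005011 K/W
Q = ΔT/R_total = 17/0.005011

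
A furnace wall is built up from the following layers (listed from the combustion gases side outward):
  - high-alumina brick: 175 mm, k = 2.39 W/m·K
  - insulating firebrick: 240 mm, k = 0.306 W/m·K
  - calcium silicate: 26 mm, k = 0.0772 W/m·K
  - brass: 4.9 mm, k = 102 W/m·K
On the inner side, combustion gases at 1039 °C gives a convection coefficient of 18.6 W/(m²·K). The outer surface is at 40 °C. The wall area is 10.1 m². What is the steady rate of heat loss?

Using the resistance-network approach (series):
R_inner film = 1/(h_i·A) = 1/(18.6×10.1) = 0.005323 K/W
R_high-alumina brick = L/(kA) = 0.175/(2.39×10.1) = 0.00725 K/W
R_insulating firebrick = L/(kA) = 0.24/(0.306×10.1) = 0.07765 K/W
R_calcium silicate = L/(kA) = 0.026/(0.0772×10.1) = 0.03335 K/W
R_brass = L/(kA) = 0.0049/(102×10.1) = 4.756×10^-6 K/W
R_total = 0.1236 K/W
Q = ΔT / R_total = 999 / 0.1236

Q ≈ 8080 W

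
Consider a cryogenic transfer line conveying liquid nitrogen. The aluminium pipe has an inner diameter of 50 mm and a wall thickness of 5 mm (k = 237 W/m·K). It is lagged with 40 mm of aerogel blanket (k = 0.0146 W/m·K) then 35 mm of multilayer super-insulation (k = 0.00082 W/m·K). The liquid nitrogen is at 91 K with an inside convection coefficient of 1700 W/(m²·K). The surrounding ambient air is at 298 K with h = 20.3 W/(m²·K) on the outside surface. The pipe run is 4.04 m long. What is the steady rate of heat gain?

Per-layer cylindrical resistances, series-summed:
R_inner film = 1/(h_i·2πr₁L) = 1/(1700×2π×0.025×4.04) = 9.269×10^-4 K/W
R_aluminium pipe wall = ln(30/25)/(2π×237×4.04) = 3.031×10^-5 K/W
R_aerogel blanket = ln(70/30)/(2π×0.0146×4.04) = 2.286 K/W
R_multilayer super-insulation = ln(105/70)/(2π×0.00082×4.04) = 19.48 K/W
R_outer film = 1/(h_o·2πr_oL) = 1/(20.3×2π×0.105×4.04) = 0.01848 K/W
R_total = 21.79 K/W
Q = ΔT/R_total = 207/21.79

Q ≈ 9.5 W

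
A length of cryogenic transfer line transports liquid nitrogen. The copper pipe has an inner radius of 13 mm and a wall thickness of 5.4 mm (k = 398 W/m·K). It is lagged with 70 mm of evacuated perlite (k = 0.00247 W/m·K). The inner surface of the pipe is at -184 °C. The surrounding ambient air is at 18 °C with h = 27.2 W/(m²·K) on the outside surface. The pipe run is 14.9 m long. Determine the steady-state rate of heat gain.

Q ≈ 29.7 W

Per-layer cylindrical resistances, series-summed:
R_copper pipe wall = ln(18.4/13)/(2π×398×14.9) = 9.324×10^-6 K/W
R_evacuated perlite = ln(88.4/18.4)/(2π×0.00247×14.9) = 6.787 K/W
R_outer film = 1/(h_o·2πr_oL) = 1/(27.2×2π×0.0884×14.9) = 0.004442 K/W
R_total = 6.792 K/W
Q = ΔT/R_total = 202/6.792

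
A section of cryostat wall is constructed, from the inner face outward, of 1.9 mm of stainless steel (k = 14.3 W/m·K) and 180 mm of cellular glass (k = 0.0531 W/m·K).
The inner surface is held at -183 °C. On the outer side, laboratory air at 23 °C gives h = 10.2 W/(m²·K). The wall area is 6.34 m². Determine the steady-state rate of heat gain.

Series thermal resistances:
R_stainless steel = L/(kA) = 0.0019/(14.3×6.34) = 2.096×10^-5 K/W
R_cellular glass = L/(kA) = 0.18/(0.0531×6.34) = 0.5347 K/W
R_outer film = 1/(h_o·A) = 1/(10.2×6.34) = 0.01546 K/W
R_total = 0.5502 K/W
Q = ΔT / R_total = 206 / 0.5502

Q ≈ 374 W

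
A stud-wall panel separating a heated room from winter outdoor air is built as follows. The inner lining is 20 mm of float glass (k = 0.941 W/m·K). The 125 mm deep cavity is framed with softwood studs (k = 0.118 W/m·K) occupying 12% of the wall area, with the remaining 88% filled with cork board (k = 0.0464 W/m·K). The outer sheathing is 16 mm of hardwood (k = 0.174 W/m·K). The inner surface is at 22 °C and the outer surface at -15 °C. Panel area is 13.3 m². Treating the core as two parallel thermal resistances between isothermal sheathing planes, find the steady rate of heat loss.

Sheathing layers in series; stud and cavity paths in parallel between them.
R_inner = 0.02/(0.941×13.3) = 0.001598 K/W
R_stud  = 0.125/(0.118×0.12×13.3) = 0.6637 K/W
R_cav   = 0.125/(0.0464×0.88×13.3) = 0.2302 K/W
1/R_core = 1/R_stud + 1/R_cav → R_core = 0.1709 K/W
R_outer = 0.016/(0.174×13.3) = 0.006914 K/W
R_total = 0.1794 K/W
Q = ΔT/R_total = 37/0.1794

Q ≈ 206 W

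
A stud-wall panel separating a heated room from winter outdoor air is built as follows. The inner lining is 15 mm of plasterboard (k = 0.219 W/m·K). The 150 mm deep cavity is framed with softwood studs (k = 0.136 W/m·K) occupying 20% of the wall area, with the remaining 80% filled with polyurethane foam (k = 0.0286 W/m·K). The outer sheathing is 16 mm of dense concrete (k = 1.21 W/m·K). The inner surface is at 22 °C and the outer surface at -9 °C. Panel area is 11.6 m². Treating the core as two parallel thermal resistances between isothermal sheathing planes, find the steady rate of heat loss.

Q ≈ 117 W

Sheathing layers in series; stud and cavity paths in parallel between them.
R_inner = 0.015/(0.219×11.6) = 0.005905 K/W
R_stud  = 0.15/(0.136×0.2×11.6) = 0.4754 K/W
R_cav   = 0.15/(0.0286×0.8×11.6) = 0.5652 K/W
1/R_core = 1/R_stud + 1/R_cav → R_core = 0.2582 K/W
R_outer = 0.016/(1.21×11.6) = 0.00114 K/W
R_total = 0.2653 K/W
Q = ΔT/R_total = 31/0.2653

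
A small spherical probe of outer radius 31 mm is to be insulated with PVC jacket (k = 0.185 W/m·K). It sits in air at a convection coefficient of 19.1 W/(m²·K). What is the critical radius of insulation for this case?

r_cr ≈ 19.4 mm

For a sphere r_cr = 2k/h = 2×0.185/19.1
r_cr = 19.4 mm; since the bare radius (31 mm) is above r_cr, any added insulation will reduce heat loss.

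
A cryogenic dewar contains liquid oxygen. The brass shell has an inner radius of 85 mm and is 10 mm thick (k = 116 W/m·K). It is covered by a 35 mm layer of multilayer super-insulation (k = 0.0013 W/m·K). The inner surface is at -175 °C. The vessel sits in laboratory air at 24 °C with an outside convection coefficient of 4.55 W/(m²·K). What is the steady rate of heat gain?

Q ≈ 1.14 W

Spherical conduction: R = (1/r_in − 1/r_out)/(4πk) per layer; series-sum.
R_brass shell = (1/0.085 − 1/0.095)/(4π×116) = 8.496×10^-4 K/W
R_multilayer super-insulation = (1/0.095 − 1/0.13)/(4π×0.0013) = 173.5 K/W
R_outer film = 1/(h·4πr_o²) = 1/(4.55×4π×0.13²) = 1.035 K/W
R_total = 174.5 K/W
Q = ΔT/R_total = 199/174.5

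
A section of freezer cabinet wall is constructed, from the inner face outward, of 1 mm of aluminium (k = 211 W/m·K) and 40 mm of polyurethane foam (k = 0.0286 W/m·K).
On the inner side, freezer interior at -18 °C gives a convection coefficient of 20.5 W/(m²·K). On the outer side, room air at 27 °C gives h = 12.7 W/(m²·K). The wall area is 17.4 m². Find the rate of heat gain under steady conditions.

Q ≈ 513 W

Thermal resistances in series:
R_inner film = 1/(h_i·A) = 1/(20.5×17.4) = 0.002803 K/W
R_aluminium = L/(kA) = 0.001/(211×17.4) = 2.724×10^-7 K/W
R_polyurethane foam = L/(kA) = 0.04/(0.0286×17.4) = 0.08038 K/W
R_outer film = 1/(h_o·A) = 1/(12.7×17.4) = 0.004525 K/W
R_total = 0.08771 K/W
Q = ΔT / R_total = 45 / 0.08771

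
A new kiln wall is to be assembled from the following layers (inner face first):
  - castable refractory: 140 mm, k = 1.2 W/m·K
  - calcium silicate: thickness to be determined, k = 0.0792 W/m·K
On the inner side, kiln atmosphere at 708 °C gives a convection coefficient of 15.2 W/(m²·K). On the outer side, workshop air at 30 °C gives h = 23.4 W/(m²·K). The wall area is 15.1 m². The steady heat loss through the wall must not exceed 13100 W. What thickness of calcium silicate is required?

L ≈ 44.1 mm

Using the resistance-network approach (series):
R_inner film = 1/(h_i·A) = 1/(15.2×15.1) = 0.004357 K/W
R_castable refractory = L/(kA) = 0.14/(1.2×15.1) = 0.007726 K/W
R_outer film = 1/(h_o·A) = 1/(23.4×15.1) = 0.00283 K/W
Sum of the known resistances R_other = 0.01491 K/W
Required total resistance R_tot = ΔT/Q_allow = 678/13100 = 0.05176 K/W
R_calcium silicate = R_tot − R_other = 0.03684 K/W
L = R·k·A = 0.03684×0.0792×15.1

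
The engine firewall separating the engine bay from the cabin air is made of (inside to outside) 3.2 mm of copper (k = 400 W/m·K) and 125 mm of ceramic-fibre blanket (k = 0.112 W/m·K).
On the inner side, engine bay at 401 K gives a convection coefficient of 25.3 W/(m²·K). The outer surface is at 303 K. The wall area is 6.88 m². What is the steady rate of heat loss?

Q ≈ 583 W

Treating each layer as a thermal resistance in series:
R_inner film = 1/(h_i·A) = 1/(25.3×6.88) = 0.005745 K/W
R_copper = L/(kA) = 0.0032/(400×6.88) = 1.163×10^-6 K/W
R_ceramic-fibre blanket = L/(kA) = 0.125/(0.112×6.88) = 0.1622 K/W
R_total = 0.168 K/W
Q = ΔT / R_total = 98 / 0.168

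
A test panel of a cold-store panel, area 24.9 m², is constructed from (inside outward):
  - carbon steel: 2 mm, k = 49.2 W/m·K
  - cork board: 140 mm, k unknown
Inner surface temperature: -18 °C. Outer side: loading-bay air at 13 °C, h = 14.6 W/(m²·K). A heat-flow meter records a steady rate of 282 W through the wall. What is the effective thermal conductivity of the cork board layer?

k ≈ 0.0525 W/(m·K)

Treating each layer as a thermal resistance in series:
R_carbon steel = L/(kA) = 0.002/(49.2×24.9) = 1.633×10^-6 K/W
R_outer film = 1/(h_o·A) = 1/(14.6×24.9) = 0.002751 K/W
Sum of known resistances R_other = 0.002752 K/W
Total R = ΔT/Q = 31/282 = 0.1099 K/W
R_cork board = R_total − R_other = 0.1072 K/W
k = L/(R·A) = 0.14/(0.1072×24.9)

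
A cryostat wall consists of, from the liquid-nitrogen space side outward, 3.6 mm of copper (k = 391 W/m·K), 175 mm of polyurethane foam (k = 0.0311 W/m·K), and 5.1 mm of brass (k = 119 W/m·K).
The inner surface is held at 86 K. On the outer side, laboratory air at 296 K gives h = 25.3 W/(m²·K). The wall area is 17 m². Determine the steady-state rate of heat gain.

Series thermal resistances:
R_copper = L/(kA) = 0.0036/(391×17) = 5.416×10^-7 K/W
R_polyurethane foam = L/(kA) = 0.175/(0.0311×17) = 0.331 K/W
R_brass = L/(kA) = 0.0051/(119×17) = 2.521×10^-6 K/W
R_outer film = 1/(h_o·A) = 1/(25.3×17) = 0.002325 K/W
R_total = 0.3333 K/W
Q = ΔT / R_total = 210 / 0.3333

Q ≈ 630 W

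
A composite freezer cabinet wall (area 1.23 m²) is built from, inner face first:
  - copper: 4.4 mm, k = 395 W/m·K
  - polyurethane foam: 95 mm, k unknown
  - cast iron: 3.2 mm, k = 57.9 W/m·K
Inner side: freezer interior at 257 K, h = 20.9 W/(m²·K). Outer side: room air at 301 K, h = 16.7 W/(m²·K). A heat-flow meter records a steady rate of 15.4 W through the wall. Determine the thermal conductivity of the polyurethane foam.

Model the wall as resistances in series:
R_inner film = 1/(h_i·A) = 1/(20.9×1.23) = 0.0389 K/W
R_copper = L/(kA) = 0.0044/(395×1.23) = 9.056×10^-6 K/W
R_cast iron = L/(kA) = 0.0032/(57.9×1.23) = 4.493×10^-5 K/W
R_outer film = 1/(h_o·A) = 1/(16.7×1.23) = 0.04868 K/W
Sum of known resistances R_other = 0.08764 K/W
Total R = ΔT/Q = 44/15.4 = 2.857 K/W
R_polyurethane foam = R_total − R_other = 2.77 K/W
k = L/(R·A) = 0.095/(2.77×1.23)

k ≈ 0.0279 W/(m·K)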